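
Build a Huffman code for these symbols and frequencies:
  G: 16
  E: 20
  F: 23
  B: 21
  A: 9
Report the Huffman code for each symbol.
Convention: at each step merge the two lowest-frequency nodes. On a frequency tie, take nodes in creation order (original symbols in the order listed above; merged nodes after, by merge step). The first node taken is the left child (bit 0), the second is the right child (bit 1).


Huffman tree construction:
Step 1: Merge A(9) + G(16) = 25
Step 2: Merge E(20) + B(21) = 41
Step 3: Merge F(23) + (A+G)(25) = 48
Step 4: Merge (E+B)(41) + (F+(A+G))(48) = 89
Read each symbol's code off the tree from the root (left child = 0, right child = 1).

Codes:
  G: 111 (length 3)
  E: 00 (length 2)
  F: 10 (length 2)
  B: 01 (length 2)
  A: 110 (length 3)
Average code length: 203/89 = 2.2809 bits/symbol


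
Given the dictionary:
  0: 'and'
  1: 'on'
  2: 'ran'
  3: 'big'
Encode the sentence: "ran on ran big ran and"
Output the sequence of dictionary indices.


Look up each word in the dictionary:
  'ran' -> 2
  'on' -> 1
  'ran' -> 2
  'big' -> 3
  'ran' -> 2
  'and' -> 0

Encoded: [2, 1, 2, 3, 2, 0]


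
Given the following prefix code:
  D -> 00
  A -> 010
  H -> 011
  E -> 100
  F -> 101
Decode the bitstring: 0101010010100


Decoding step by step:
Bits 010 -> A
Bits 101 -> F
Bits 00 -> D
Bits 101 -> F
Bits 00 -> D


Decoded message: AFDFD


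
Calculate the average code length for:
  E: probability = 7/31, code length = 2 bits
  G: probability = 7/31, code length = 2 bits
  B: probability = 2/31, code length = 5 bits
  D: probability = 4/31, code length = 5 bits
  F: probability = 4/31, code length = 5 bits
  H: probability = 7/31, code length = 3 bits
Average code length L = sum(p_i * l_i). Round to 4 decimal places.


Weighted contributions p_i * l_i:
  E: (7/31) * 2 = 14/31
  G: (7/31) * 2 = 14/31
  B: (2/31) * 5 = 10/31
  D: (4/31) * 5 = 20/31
  F: (4/31) * 5 = 20/31
  H: (7/31) * 3 = 21/31
Sum = (14 + 14 + 10 + 20 + 20 + 21)/31 = 99/31

L = 99/31 = 3.1935 bits/symbol


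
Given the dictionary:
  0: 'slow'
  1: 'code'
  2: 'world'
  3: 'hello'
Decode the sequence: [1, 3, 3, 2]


Look up each index in the dictionary:
  1 -> 'code'
  3 -> 'hello'
  3 -> 'hello'
  2 -> 'world'

Decoded: "code hello hello world"


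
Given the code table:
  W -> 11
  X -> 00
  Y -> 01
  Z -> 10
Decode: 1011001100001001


Decoding:
10 -> Z
11 -> W
00 -> X
11 -> W
00 -> X
00 -> X
10 -> Z
01 -> Y


Result: ZWXWXXZY


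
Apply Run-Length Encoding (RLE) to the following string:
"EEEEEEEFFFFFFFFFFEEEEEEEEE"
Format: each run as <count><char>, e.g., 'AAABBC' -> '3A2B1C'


Scanning runs left to right:
  i=0: run of 'E' x 7 -> '7E'
  i=7: run of 'F' x 10 -> '10F'
  i=17: run of 'E' x 9 -> '9E'

RLE = 7E10F9E


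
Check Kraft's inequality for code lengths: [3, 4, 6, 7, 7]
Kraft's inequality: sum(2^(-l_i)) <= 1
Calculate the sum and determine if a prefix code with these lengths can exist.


Sum = 2^(-3) + 2^(-4) + 2^(-6) + 2^(-7) + 2^(-7)
    = 0.125 + 0.0625 + 0.015625 + 0.0078125 + 0.0078125
    = 28/128 = 0.21875
Since 0.21875 <= 1, Kraft's inequality IS satisfied.
A prefix code with these lengths CAN exist.

Kraft sum = 0.21875. Satisfied.


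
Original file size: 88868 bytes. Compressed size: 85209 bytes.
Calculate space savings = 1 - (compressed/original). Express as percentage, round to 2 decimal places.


ratio = compressed/original = 85209/88868 = 0.958827
savings = 1 - ratio = 1 - 0.958827 = 0.041173
as a percentage: 0.041173 * 100 = 4.12%

Space savings = 1 - 85209/88868 = 4.12%


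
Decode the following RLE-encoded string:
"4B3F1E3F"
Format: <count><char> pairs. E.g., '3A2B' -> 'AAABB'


Expanding each <count><char> pair:
  4B -> 'BBBB'
  3F -> 'FFF'
  1E -> 'E'
  3F -> 'FFF'

Decoded = BBBBFFFEFFF


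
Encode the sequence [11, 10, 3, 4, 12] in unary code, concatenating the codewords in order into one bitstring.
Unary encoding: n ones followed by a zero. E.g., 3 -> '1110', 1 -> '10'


Encode each number as n ones followed by a terminating 0:
  11 -> 111111111110 (12 bits)
  10 -> 11111111110 (11 bits)
  3 -> 1110 (4 bits)
  4 -> 11110 (5 bits)
  12 -> 1111111111110 (13 bits)
Total length = 12 + 11 + 4 + 5 + 13 = 45 bits.

Unary([11, 10, 3, 4, 12]) = 111111111110111111111101110111101111111111110 (45 bits)


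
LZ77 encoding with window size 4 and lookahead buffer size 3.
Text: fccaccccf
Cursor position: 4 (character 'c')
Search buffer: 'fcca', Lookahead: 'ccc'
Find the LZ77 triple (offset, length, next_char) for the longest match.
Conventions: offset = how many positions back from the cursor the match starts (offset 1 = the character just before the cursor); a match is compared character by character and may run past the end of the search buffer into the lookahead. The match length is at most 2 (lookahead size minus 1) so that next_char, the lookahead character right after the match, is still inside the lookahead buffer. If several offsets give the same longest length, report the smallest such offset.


Try each offset into the search buffer:
  offset=1 (pos 3, char 'a'): match length 0
  offset=2 (pos 2, char 'c'): match length 1
  offset=3 (pos 1, char 'c'): match length 2
  offset=4 (pos 0, char 'f'): match length 0
Longest match has length 2 at offset 3.
next_char = character at position 4 + 2 = 6 -> 'c'

Best match: offset=3, length=2 (matching 'cc' starting at position 1)
LZ77 triple: (3, 2, 'c')


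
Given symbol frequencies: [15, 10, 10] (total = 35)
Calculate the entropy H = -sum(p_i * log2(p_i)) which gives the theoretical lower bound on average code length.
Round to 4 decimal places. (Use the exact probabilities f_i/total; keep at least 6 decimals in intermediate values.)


Per-symbol terms -p_i * log2(p_i) with p_i = f_i/35:
  p = 15/35 = 0.428571: log2(p) = -1.222392, -p*log2(p) = 0.523882
  p = 10/35 = 0.285714: log2(p) = -1.807355, -p*log2(p) = 0.516387
  p = 10/35 = 0.285714: log2(p) = -1.807355, -p*log2(p) = 0.516387
H = 0.523882 + 0.516387 + 0.516387 = 1.556656

H = 1.5567 bits/symbol


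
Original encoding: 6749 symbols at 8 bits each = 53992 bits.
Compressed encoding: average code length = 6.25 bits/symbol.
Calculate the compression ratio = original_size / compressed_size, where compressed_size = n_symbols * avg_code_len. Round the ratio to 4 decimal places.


original_size = n_symbols * orig_bits = 6749 * 8 = 53992 bits
compressed_size = n_symbols * avg_code_len = 6749 * 6.25 = 42181.25 bits
ratio = original_size / compressed_size = 53992 / 42181.25 = 1.28

Compression ratio = 1.28


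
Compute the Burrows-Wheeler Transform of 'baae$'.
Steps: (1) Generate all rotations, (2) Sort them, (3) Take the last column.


Rotations (sorted):
  0: $baae -> last char: e
  1: aae$b -> last char: b
  2: ae$ba -> last char: a
  3: baae$ -> last char: $
  4: e$baa -> last char: a


BWT = eba$a


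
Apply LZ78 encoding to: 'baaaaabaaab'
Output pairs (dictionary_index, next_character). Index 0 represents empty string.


LZ78 encoding steps:
Dictionary: {0: ''}
Step 1: w='' (idx 0), next='b' -> output (0, 'b'), add 'b' as idx 1
Step 2: w='' (idx 0), next='a' -> output (0, 'a'), add 'a' as idx 2
Step 3: w='a' (idx 2), next='a' -> output (2, 'a'), add 'aa' as idx 3
Step 4: w='aa' (idx 3), next='b' -> output (3, 'b'), add 'aab' as idx 4
Step 5: w='aa' (idx 3), next='a' -> output (3, 'a'), add 'aaa' as idx 5
Step 6: w='b' (idx 1), end of input -> output (1, '')


Encoded: [(0, 'b'), (0, 'a'), (2, 'a'), (3, 'b'), (3, 'a'), (1, '')]


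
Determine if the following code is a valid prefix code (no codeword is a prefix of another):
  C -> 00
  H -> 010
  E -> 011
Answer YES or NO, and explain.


Checking each pair (does one codeword prefix another?):
  C='00' vs H='010': no prefix
  C='00' vs E='011': no prefix
  H='010' vs C='00': no prefix
  H='010' vs E='011': no prefix
  E='011' vs C='00': no prefix
  E='011' vs H='010': no prefix
No violation found over all pairs.

YES -- this is a valid prefix code. No codeword is a prefix of any other codeword.


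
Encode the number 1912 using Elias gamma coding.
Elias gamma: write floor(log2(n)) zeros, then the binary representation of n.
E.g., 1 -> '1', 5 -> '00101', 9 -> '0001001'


num_bits = floor(log2(1912)) + 1 = 11
leading_zeros = num_bits - 1 = 10
binary(1912) = 11101111000

Elias gamma(1912) = '0000000000' + '11101111000' = 000000000011101111000 (21 bits)


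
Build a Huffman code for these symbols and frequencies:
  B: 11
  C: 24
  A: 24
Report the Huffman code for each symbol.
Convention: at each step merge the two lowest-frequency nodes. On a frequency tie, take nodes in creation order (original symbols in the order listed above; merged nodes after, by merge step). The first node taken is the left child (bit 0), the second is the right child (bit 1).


Huffman tree construction:
Step 1: Merge B(11) + C(24) = 35
Step 2: Merge A(24) + (B+C)(35) = 59
Read each symbol's code off the tree from the root (left child = 0, right child = 1).

Codes:
  B: 10 (length 2)
  C: 11 (length 2)
  A: 0 (length 1)
Average code length: 94/59 = 1.5932 bits/symbol


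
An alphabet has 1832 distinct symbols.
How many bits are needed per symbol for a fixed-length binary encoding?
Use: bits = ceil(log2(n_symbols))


log2(1832) = 10.8392
Bracket: 2^10 = 1024 < 1832 <= 2^11 = 2048
So ceil(log2(1832)) = 11

bits = ceil(log2(1832)) = ceil(10.8392) = 11 bits


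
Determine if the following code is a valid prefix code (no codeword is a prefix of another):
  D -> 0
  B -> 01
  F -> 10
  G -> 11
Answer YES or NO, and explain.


Checking each pair (does one codeword prefix another?):
  D='0' vs B='01': prefix -- VIOLATION

NO -- this is NOT a valid prefix code. D (0) is a prefix of B (01).


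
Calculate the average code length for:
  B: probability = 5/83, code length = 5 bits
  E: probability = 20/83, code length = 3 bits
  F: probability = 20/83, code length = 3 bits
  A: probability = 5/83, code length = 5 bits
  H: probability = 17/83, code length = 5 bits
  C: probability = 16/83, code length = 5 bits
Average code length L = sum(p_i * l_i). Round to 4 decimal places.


Weighted contributions p_i * l_i:
  B: (5/83) * 5 = 25/83
  E: (20/83) * 3 = 60/83
  F: (20/83) * 3 = 60/83
  A: (5/83) * 5 = 25/83
  H: (17/83) * 5 = 85/83
  C: (16/83) * 5 = 80/83
Sum = (25 + 60 + 60 + 25 + 85 + 80)/83 = 335/83

L = 335/83 = 4.0361 bits/symbol


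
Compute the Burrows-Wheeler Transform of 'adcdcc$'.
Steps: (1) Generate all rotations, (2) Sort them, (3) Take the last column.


Rotations (sorted):
  0: $adcdcc -> last char: c
  1: adcdcc$ -> last char: $
  2: c$adcdc -> last char: c
  3: cc$adcd -> last char: d
  4: cdcc$ad -> last char: d
  5: dcc$adc -> last char: c
  6: dcdcc$a -> last char: a


BWT = c$cddca


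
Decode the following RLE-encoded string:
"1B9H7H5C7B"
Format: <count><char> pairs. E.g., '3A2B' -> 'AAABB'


Expanding each <count><char> pair:
  1B -> 'B'
  9H -> 'HHHHHHHHH'
  7H -> 'HHHHHHH'
  5C -> 'CCCCC'
  7B -> 'BBBBBBB'

Decoded = BHHHHHHHHHHHHHHHHCCCCCBBBBBBB


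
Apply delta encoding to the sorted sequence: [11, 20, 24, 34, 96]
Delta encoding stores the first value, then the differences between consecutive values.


First value: 11
Deltas:
  20 - 11 = 9
  24 - 20 = 4
  34 - 24 = 10
  96 - 34 = 62


Delta encoded: [11, 9, 4, 10, 62]


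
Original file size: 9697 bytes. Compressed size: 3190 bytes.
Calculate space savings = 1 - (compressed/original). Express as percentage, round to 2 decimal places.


ratio = compressed/original = 3190/9697 = 0.328968
savings = 1 - ratio = 1 - 0.328968 = 0.671032
as a percentage: 0.671032 * 100 = 67.1%

Space savings = 1 - 3190/9697 = 67.1%


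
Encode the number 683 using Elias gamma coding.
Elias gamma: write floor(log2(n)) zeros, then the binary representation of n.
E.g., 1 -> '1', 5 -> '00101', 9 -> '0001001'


num_bits = floor(log2(683)) + 1 = 10
leading_zeros = num_bits - 1 = 9
binary(683) = 1010101011

Elias gamma(683) = '000000000' + '1010101011' = 0000000001010101011 (19 bits)


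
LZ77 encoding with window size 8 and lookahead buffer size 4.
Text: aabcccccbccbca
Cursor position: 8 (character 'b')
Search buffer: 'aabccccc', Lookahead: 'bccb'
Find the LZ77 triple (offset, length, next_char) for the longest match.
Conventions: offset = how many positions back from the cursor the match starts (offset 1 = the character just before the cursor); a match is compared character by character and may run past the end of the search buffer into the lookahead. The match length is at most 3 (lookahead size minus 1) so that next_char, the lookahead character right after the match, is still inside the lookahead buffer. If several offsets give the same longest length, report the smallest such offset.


Try each offset into the search buffer:
  offset=1 (pos 7, char 'c'): match length 0
  offset=2 (pos 6, char 'c'): match length 0
  offset=3 (pos 5, char 'c'): match length 0
  offset=4 (pos 4, char 'c'): match length 0
  offset=5 (pos 3, char 'c'): match length 0
  offset=6 (pos 2, char 'b'): match length 3
  offset=7 (pos 1, char 'a'): match length 0
  offset=8 (pos 0, char 'a'): match length 0
Longest match has length 3 at offset 6.
next_char = character at position 8 + 3 = 11 -> 'b'

Best match: offset=6, length=3 (matching 'bcc' starting at position 2)
LZ77 triple: (6, 3, 'b')


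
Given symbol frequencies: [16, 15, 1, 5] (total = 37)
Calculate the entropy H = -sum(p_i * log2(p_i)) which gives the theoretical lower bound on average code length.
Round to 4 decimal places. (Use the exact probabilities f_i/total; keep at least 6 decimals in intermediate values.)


Per-symbol terms -p_i * log2(p_i) with p_i = f_i/37:
  p = 16/37 = 0.432432: log2(p) = -1.209453, -p*log2(p) = 0.523007
  p = 15/37 = 0.405405: log2(p) = -1.302563, -p*log2(p) = 0.528066
  p = 1/37 = 0.027027: log2(p) = -5.209453, -p*log2(p) = 0.140796
  p = 5/37 = 0.135135: log2(p) = -2.887525, -p*log2(p) = 0.390206
H = 0.523007 + 0.528066 + 0.140796 + 0.390206 = 1.582075

H = 1.5821 bits/symbol


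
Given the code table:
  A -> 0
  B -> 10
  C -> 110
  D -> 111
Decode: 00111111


Decoding:
0 -> A
0 -> A
111 -> D
111 -> D


Result: AADD


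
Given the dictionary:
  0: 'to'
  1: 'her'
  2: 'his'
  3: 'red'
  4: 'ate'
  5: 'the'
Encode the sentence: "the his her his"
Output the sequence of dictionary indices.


Look up each word in the dictionary:
  'the' -> 5
  'his' -> 2
  'her' -> 1
  'his' -> 2

Encoded: [5, 2, 1, 2]


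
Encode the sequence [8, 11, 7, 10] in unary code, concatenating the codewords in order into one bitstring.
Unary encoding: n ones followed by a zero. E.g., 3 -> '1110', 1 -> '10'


Encode each number as n ones followed by a terminating 0:
  8 -> 111111110 (9 bits)
  11 -> 111111111110 (12 bits)
  7 -> 11111110 (8 bits)
  10 -> 11111111110 (11 bits)
Total length = 9 + 12 + 8 + 11 = 40 bits.

Unary([8, 11, 7, 10]) = 1111111101111111111101111111011111111110 (40 bits)


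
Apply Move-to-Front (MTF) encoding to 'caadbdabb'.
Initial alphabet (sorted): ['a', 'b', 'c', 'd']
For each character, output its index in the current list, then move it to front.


MTF encoding:
'c': index 2 in ['a', 'b', 'c', 'd'] -> ['c', 'a', 'b', 'd']
'a': index 1 in ['c', 'a', 'b', 'd'] -> ['a', 'c', 'b', 'd']
'a': index 0 in ['a', 'c', 'b', 'd'] -> ['a', 'c', 'b', 'd']
'd': index 3 in ['a', 'c', 'b', 'd'] -> ['d', 'a', 'c', 'b']
'b': index 3 in ['d', 'a', 'c', 'b'] -> ['b', 'd', 'a', 'c']
'd': index 1 in ['b', 'd', 'a', 'c'] -> ['d', 'b', 'a', 'c']
'a': index 2 in ['d', 'b', 'a', 'c'] -> ['a', 'd', 'b', 'c']
'b': index 2 in ['a', 'd', 'b', 'c'] -> ['b', 'a', 'd', 'c']
'b': index 0 in ['b', 'a', 'd', 'c'] -> ['b', 'a', 'd', 'c']


Output: [2, 1, 0, 3, 3, 1, 2, 2, 0]


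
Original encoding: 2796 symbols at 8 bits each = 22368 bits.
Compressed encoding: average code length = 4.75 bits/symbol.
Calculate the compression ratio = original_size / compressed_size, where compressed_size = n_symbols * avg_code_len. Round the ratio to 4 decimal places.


original_size = n_symbols * orig_bits = 2796 * 8 = 22368 bits
compressed_size = n_symbols * avg_code_len = 2796 * 4.75 = 13281.0 bits
ratio = original_size / compressed_size = 22368 / 13281.0 = 1.6842

Compression ratio = 1.6842


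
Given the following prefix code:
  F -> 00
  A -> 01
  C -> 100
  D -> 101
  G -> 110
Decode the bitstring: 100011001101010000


Decoding step by step:
Bits 100 -> C
Bits 01 -> A
Bits 100 -> C
Bits 110 -> G
Bits 101 -> D
Bits 00 -> F
Bits 00 -> F


Decoded message: CACGDFF


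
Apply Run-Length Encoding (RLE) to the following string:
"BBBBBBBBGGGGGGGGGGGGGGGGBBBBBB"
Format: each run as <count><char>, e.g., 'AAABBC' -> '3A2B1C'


Scanning runs left to right:
  i=0: run of 'B' x 8 -> '8B'
  i=8: run of 'G' x 16 -> '16G'
  i=24: run of 'B' x 6 -> '6B'

RLE = 8B16G6B


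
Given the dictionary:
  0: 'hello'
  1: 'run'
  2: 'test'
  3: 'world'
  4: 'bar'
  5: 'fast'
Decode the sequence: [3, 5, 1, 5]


Look up each index in the dictionary:
  3 -> 'world'
  5 -> 'fast'
  1 -> 'run'
  5 -> 'fast'

Decoded: "world fast run fast"


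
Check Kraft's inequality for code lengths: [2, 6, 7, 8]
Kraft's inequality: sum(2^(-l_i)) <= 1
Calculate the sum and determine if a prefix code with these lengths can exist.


Sum = 2^(-2) + 2^(-6) + 2^(-7) + 2^(-8)
    = 0.25 + 0.015625 + 0.0078125 + 0.00390625
    = 71/256 = 0.27734375
Since 0.27734375 <= 1, Kraft's inequality IS satisfied.
A prefix code with these lengths CAN exist.

Kraft sum = 0.27734375. Satisfied.


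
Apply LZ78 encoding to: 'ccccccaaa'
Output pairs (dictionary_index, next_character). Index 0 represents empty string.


LZ78 encoding steps:
Dictionary: {0: ''}
Step 1: w='' (idx 0), next='c' -> output (0, 'c'), add 'c' as idx 1
Step 2: w='c' (idx 1), next='c' -> output (1, 'c'), add 'cc' as idx 2
Step 3: w='cc' (idx 2), next='c' -> output (2, 'c'), add 'ccc' as idx 3
Step 4: w='' (idx 0), next='a' -> output (0, 'a'), add 'a' as idx 4
Step 5: w='a' (idx 4), next='a' -> output (4, 'a'), add 'aa' as idx 5


Encoded: [(0, 'c'), (1, 'c'), (2, 'c'), (0, 'a'), (4, 'a')]


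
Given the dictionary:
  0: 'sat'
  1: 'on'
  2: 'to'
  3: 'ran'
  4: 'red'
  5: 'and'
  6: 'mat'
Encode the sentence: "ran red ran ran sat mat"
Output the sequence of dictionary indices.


Look up each word in the dictionary:
  'ran' -> 3
  'red' -> 4
  'ran' -> 3
  'ran' -> 3
  'sat' -> 0
  'mat' -> 6

Encoded: [3, 4, 3, 3, 0, 6]


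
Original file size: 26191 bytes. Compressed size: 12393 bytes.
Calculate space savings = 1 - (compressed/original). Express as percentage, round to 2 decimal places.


ratio = compressed/original = 12393/26191 = 0.473178
savings = 1 - ratio = 1 - 0.473178 = 0.526822
as a percentage: 0.526822 * 100 = 52.68%

Space savings = 1 - 12393/26191 = 52.68%


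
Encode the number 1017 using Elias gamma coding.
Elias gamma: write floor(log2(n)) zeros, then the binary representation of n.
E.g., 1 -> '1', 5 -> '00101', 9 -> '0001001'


num_bits = floor(log2(1017)) + 1 = 10
leading_zeros = num_bits - 1 = 9
binary(1017) = 1111111001

Elias gamma(1017) = '000000000' + '1111111001' = 0000000001111111001 (19 bits)


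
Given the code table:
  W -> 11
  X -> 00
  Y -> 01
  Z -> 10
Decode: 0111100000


Decoding:
01 -> Y
11 -> W
10 -> Z
00 -> X
00 -> X


Result: YWZXX


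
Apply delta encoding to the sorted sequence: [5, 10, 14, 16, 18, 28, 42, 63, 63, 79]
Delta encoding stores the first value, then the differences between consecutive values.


First value: 5
Deltas:
  10 - 5 = 5
  14 - 10 = 4
  16 - 14 = 2
  18 - 16 = 2
  28 - 18 = 10
  42 - 28 = 14
  63 - 42 = 21
  63 - 63 = 0
  79 - 63 = 16


Delta encoded: [5, 5, 4, 2, 2, 10, 14, 21, 0, 16]


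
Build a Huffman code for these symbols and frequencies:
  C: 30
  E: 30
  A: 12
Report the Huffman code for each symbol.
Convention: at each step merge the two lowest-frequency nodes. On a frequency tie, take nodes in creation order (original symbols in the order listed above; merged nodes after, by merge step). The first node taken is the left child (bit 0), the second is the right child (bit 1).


Huffman tree construction:
Step 1: Merge A(12) + C(30) = 42
Step 2: Merge E(30) + (A+C)(42) = 72
Read each symbol's code off the tree from the root (left child = 0, right child = 1).

Codes:
  C: 11 (length 2)
  E: 0 (length 1)
  A: 10 (length 2)
Average code length: 114/72 = 1.5833 bits/symbol


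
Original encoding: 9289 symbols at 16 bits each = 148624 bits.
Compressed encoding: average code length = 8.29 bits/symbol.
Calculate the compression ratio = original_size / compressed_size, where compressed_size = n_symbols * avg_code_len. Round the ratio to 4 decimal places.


original_size = n_symbols * orig_bits = 9289 * 16 = 148624 bits
compressed_size = n_symbols * avg_code_len = 9289 * 8.29 = 77005.81 bits
ratio = original_size / compressed_size = 148624 / 77005.81 = 1.93

Compression ratio = 1.93


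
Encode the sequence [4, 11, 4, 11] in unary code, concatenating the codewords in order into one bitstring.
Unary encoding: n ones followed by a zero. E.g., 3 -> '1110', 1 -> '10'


Encode each number as n ones followed by a terminating 0:
  4 -> 11110 (5 bits)
  11 -> 111111111110 (12 bits)
  4 -> 11110 (5 bits)
  11 -> 111111111110 (12 bits)
Total length = 5 + 12 + 5 + 12 = 34 bits.

Unary([4, 11, 4, 11]) = 1111011111111111011110111111111110 (34 bits)


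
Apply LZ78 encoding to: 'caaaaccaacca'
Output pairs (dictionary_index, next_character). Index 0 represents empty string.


LZ78 encoding steps:
Dictionary: {0: ''}
Step 1: w='' (idx 0), next='c' -> output (0, 'c'), add 'c' as idx 1
Step 2: w='' (idx 0), next='a' -> output (0, 'a'), add 'a' as idx 2
Step 3: w='a' (idx 2), next='a' -> output (2, 'a'), add 'aa' as idx 3
Step 4: w='a' (idx 2), next='c' -> output (2, 'c'), add 'ac' as idx 4
Step 5: w='c' (idx 1), next='a' -> output (1, 'a'), add 'ca' as idx 5
Step 6: w='ac' (idx 4), next='c' -> output (4, 'c'), add 'acc' as idx 6
Step 7: w='a' (idx 2), end of input -> output (2, '')


Encoded: [(0, 'c'), (0, 'a'), (2, 'a'), (2, 'c'), (1, 'a'), (4, 'c'), (2, '')]


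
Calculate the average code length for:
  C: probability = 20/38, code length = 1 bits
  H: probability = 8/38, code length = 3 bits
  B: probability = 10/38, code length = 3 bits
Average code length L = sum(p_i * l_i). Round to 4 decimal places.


Weighted contributions p_i * l_i:
  C: (20/38) * 1 = 20/38
  H: (8/38) * 3 = 24/38
  B: (10/38) * 3 = 30/38
Sum = (20 + 24 + 30)/38 = 74/38

L = 74/38 = 1.9474 bits/symbol


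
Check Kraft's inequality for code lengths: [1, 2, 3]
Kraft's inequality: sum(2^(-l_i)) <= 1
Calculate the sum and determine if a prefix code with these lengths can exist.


Sum = 2^(-1) + 2^(-2) + 2^(-3)
    = 0.5 + 0.25 + 0.125
    = 7/8 = 0.875
Since 0.875 <= 1, Kraft's inequality IS satisfied.
A prefix code with these lengths CAN exist.

Kraft sum = 0.875. Satisfied.


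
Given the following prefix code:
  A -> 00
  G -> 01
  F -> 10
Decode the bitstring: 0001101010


Decoding step by step:
Bits 00 -> A
Bits 01 -> G
Bits 10 -> F
Bits 10 -> F
Bits 10 -> F


Decoded message: AGFFF


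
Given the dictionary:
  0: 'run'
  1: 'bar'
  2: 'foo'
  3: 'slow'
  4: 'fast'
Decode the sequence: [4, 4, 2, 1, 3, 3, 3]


Look up each index in the dictionary:
  4 -> 'fast'
  4 -> 'fast'
  2 -> 'foo'
  1 -> 'bar'
  3 -> 'slow'
  3 -> 'slow'
  3 -> 'slow'

Decoded: "fast fast foo bar slow slow slow"


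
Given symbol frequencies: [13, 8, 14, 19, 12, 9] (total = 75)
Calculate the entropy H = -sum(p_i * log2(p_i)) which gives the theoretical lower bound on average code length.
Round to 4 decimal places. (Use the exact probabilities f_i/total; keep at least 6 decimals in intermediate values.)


Per-symbol terms -p_i * log2(p_i) with p_i = f_i/75:
  p = 13/75 = 0.173333: log2(p) = -2.528379, -p*log2(p) = 0.438252
  p = 8/75 = 0.106667: log2(p) = -3.228819, -p*log2(p) = 0.344407
  p = 14/75 = 0.186667: log2(p) = -2.421464, -p*log2(p) = 0.452007
  p = 19/75 = 0.253333: log2(p) = -1.980891, -p*log2(p) = 0.501826
  p = 12/75 = 0.160000: log2(p) = -2.643856, -p*log2(p) = 0.423017
  p = 9/75 = 0.120000: log2(p) = -3.058894, -p*log2(p) = 0.367067
H = 0.438252 + 0.344407 + 0.452007 + 0.501826 + 0.423017 + 0.367067 = 2.526576

H = 2.5266 bits/symbol


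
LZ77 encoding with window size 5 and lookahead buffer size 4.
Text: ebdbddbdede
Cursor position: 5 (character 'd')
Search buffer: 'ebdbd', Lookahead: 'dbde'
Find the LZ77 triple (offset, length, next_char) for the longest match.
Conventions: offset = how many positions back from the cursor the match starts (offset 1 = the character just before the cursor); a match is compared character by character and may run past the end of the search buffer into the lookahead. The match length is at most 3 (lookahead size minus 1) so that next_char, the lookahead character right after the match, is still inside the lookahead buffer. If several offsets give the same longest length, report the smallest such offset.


Try each offset into the search buffer:
  offset=1 (pos 4, char 'd'): match length 1
  offset=2 (pos 3, char 'b'): match length 0
  offset=3 (pos 2, char 'd'): match length 3
  offset=4 (pos 1, char 'b'): match length 0
  offset=5 (pos 0, char 'e'): match length 0
Longest match has length 3 at offset 3.
next_char = character at position 5 + 3 = 8 -> 'e'

Best match: offset=3, length=3 (matching 'dbd' starting at position 2)
LZ77 triple: (3, 3, 'e')


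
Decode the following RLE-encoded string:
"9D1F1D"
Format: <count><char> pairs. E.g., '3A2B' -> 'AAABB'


Expanding each <count><char> pair:
  9D -> 'DDDDDDDDD'
  1F -> 'F'
  1D -> 'D'

Decoded = DDDDDDDDDFD


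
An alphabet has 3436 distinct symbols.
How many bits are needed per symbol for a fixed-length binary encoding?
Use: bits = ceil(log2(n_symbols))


log2(3436) = 11.7465
Bracket: 2^11 = 2048 < 3436 <= 2^12 = 4096
So ceil(log2(3436)) = 12

bits = ceil(log2(3436)) = ceil(11.7465) = 12 bits


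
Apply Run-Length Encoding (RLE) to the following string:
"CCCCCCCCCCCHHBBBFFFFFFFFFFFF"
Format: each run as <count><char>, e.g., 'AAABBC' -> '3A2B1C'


Scanning runs left to right:
  i=0: run of 'C' x 11 -> '11C'
  i=11: run of 'H' x 2 -> '2H'
  i=13: run of 'B' x 3 -> '3B'
  i=16: run of 'F' x 12 -> '12F'

RLE = 11C2H3B12F


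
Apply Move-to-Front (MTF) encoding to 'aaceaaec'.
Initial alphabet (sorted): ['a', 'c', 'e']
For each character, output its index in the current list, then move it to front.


MTF encoding:
'a': index 0 in ['a', 'c', 'e'] -> ['a', 'c', 'e']
'a': index 0 in ['a', 'c', 'e'] -> ['a', 'c', 'e']
'c': index 1 in ['a', 'c', 'e'] -> ['c', 'a', 'e']
'e': index 2 in ['c', 'a', 'e'] -> ['e', 'c', 'a']
'a': index 2 in ['e', 'c', 'a'] -> ['a', 'e', 'c']
'a': index 0 in ['a', 'e', 'c'] -> ['a', 'e', 'c']
'e': index 1 in ['a', 'e', 'c'] -> ['e', 'a', 'c']
'c': index 2 in ['e', 'a', 'c'] -> ['c', 'e', 'a']


Output: [0, 0, 1, 2, 2, 0, 1, 2]


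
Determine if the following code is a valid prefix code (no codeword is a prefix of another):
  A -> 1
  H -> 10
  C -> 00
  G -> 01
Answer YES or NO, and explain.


Checking each pair (does one codeword prefix another?):
  A='1' vs H='10': prefix -- VIOLATION

NO -- this is NOT a valid prefix code. A (1) is a prefix of H (10).


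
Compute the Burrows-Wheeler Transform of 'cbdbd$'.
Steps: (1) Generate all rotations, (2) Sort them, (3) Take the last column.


Rotations (sorted):
  0: $cbdbd -> last char: d
  1: bd$cbd -> last char: d
  2: bdbd$c -> last char: c
  3: cbdbd$ -> last char: $
  4: d$cbdb -> last char: b
  5: dbd$cb -> last char: b


BWT = ddc$bb


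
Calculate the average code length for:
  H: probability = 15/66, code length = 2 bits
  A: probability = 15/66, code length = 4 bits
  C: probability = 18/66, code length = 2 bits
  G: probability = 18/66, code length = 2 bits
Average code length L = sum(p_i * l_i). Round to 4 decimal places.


Weighted contributions p_i * l_i:
  H: (15/66) * 2 = 30/66
  A: (15/66) * 4 = 60/66
  C: (18/66) * 2 = 36/66
  G: (18/66) * 2 = 36/66
Sum = (30 + 60 + 36 + 36)/66 = 162/66

L = 162/66 = 2.4545 bits/symbol


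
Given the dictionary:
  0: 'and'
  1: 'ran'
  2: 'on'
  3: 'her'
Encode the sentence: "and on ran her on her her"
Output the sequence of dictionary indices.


Look up each word in the dictionary:
  'and' -> 0
  'on' -> 2
  'ran' -> 1
  'her' -> 3
  'on' -> 2
  'her' -> 3
  'her' -> 3

Encoded: [0, 2, 1, 3, 2, 3, 3]


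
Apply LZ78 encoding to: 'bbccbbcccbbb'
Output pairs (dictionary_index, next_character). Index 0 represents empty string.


LZ78 encoding steps:
Dictionary: {0: ''}
Step 1: w='' (idx 0), next='b' -> output (0, 'b'), add 'b' as idx 1
Step 2: w='b' (idx 1), next='c' -> output (1, 'c'), add 'bc' as idx 2
Step 3: w='' (idx 0), next='c' -> output (0, 'c'), add 'c' as idx 3
Step 4: w='b' (idx 1), next='b' -> output (1, 'b'), add 'bb' as idx 4
Step 5: w='c' (idx 3), next='c' -> output (3, 'c'), add 'cc' as idx 5
Step 6: w='c' (idx 3), next='b' -> output (3, 'b'), add 'cb' as idx 6
Step 7: w='bb' (idx 4), end of input -> output (4, '')


Encoded: [(0, 'b'), (1, 'c'), (0, 'c'), (1, 'b'), (3, 'c'), (3, 'b'), (4, '')]


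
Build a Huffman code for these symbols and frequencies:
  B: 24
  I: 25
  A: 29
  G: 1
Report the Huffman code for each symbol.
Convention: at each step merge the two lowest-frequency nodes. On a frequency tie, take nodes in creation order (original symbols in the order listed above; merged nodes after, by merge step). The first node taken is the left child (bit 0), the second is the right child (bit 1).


Huffman tree construction:
Step 1: Merge G(1) + B(24) = 25
Step 2: Merge I(25) + (G+B)(25) = 50
Step 3: Merge A(29) + (I+(G+B))(50) = 79
Read each symbol's code off the tree from the root (left child = 0, right child = 1).

Codes:
  B: 111 (length 3)
  I: 10 (length 2)
  A: 0 (length 1)
  G: 110 (length 3)
Average code length: 154/79 = 1.9494 bits/symbol


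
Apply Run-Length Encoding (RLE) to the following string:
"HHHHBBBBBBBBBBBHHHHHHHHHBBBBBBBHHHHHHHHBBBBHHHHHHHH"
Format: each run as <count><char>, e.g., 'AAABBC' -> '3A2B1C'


Scanning runs left to right:
  i=0: run of 'H' x 4 -> '4H'
  i=4: run of 'B' x 11 -> '11B'
  i=15: run of 'H' x 9 -> '9H'
  i=24: run of 'B' x 7 -> '7B'
  i=31: run of 'H' x 8 -> '8H'
  i=39: run of 'B' x 4 -> '4B'
  i=43: run of 'H' x 8 -> '8H'

RLE = 4H11B9H7B8H4B8H


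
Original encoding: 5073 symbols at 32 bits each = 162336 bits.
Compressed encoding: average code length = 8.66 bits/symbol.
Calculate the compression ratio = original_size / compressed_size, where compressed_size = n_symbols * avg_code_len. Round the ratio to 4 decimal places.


original_size = n_symbols * orig_bits = 5073 * 32 = 162336 bits
compressed_size = n_symbols * avg_code_len = 5073 * 8.66 = 43932.18 bits
ratio = original_size / compressed_size = 162336 / 43932.18 = 3.6952

Compression ratio = 3.6952


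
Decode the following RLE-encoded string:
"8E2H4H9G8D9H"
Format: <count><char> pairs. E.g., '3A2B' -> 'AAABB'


Expanding each <count><char> pair:
  8E -> 'EEEEEEEE'
  2H -> 'HH'
  4H -> 'HHHH'
  9G -> 'GGGGGGGGG'
  8D -> 'DDDDDDDD'
  9H -> 'HHHHHHHHH'

Decoded = EEEEEEEEHHHHHHGGGGGGGGGDDDDDDDDHHHHHHHHH


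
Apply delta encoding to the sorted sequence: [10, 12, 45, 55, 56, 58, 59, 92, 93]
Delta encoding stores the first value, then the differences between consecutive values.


First value: 10
Deltas:
  12 - 10 = 2
  45 - 12 = 33
  55 - 45 = 10
  56 - 55 = 1
  58 - 56 = 2
  59 - 58 = 1
  92 - 59 = 33
  93 - 92 = 1


Delta encoded: [10, 2, 33, 10, 1, 2, 1, 33, 1]


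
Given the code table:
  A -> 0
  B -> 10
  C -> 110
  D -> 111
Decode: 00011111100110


Decoding:
0 -> A
0 -> A
0 -> A
111 -> D
111 -> D
0 -> A
0 -> A
110 -> C


Result: AAADDAAC


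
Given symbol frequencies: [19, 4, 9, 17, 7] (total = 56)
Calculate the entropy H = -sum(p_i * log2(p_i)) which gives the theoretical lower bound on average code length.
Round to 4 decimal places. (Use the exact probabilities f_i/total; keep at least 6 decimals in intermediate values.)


Per-symbol terms -p_i * log2(p_i) with p_i = f_i/56:
  p = 19/56 = 0.339286: log2(p) = -1.559427, -p*log2(p) = 0.529091
  p = 4/56 = 0.071429: log2(p) = -3.807355, -p*log2(p) = 0.271954
  p = 9/56 = 0.160714: log2(p) = -2.637430, -p*log2(p) = 0.423873
  p = 17/56 = 0.303571: log2(p) = -1.719892, -p*log2(p) = 0.522110
  p = 7/56 = 0.125000: log2(p) = -3.000000, -p*log2(p) = 0.375000
H = 0.529091 + 0.271954 + 0.423873 + 0.522110 + 0.375000 = 2.122028

H = 2.122 bits/symbol


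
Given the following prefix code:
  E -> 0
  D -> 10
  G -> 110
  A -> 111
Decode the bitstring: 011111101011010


Decoding step by step:
Bits 0 -> E
Bits 111 -> A
Bits 111 -> A
Bits 0 -> E
Bits 10 -> D
Bits 110 -> G
Bits 10 -> D


Decoded message: EAAEDGD


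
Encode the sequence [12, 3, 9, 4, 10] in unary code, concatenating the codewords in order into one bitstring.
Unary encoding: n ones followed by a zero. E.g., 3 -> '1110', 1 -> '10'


Encode each number as n ones followed by a terminating 0:
  12 -> 1111111111110 (13 bits)
  3 -> 1110 (4 bits)
  9 -> 1111111110 (10 bits)
  4 -> 11110 (5 bits)
  10 -> 11111111110 (11 bits)
Total length = 13 + 4 + 10 + 5 + 11 = 43 bits.

Unary([12, 3, 9, 4, 10]) = 1111111111110111011111111101111011111111110 (43 bits)


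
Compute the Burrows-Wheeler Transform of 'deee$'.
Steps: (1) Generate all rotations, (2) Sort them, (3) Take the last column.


Rotations (sorted):
  0: $deee -> last char: e
  1: deee$ -> last char: $
  2: e$dee -> last char: e
  3: ee$de -> last char: e
  4: eee$d -> last char: d


BWT = e$eed


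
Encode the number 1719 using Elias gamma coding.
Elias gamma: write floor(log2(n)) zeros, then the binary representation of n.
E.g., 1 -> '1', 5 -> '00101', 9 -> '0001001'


num_bits = floor(log2(1719)) + 1 = 11
leading_zeros = num_bits - 1 = 10
binary(1719) = 11010110111

Elias gamma(1719) = '0000000000' + '11010110111' = 000000000011010110111 (21 bits)


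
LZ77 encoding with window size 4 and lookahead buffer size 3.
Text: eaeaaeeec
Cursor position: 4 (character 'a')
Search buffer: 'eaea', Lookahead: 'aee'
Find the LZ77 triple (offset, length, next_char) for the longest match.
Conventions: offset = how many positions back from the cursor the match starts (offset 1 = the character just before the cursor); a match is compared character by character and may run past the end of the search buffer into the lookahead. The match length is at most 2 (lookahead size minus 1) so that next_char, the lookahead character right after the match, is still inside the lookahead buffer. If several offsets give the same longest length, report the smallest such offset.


Try each offset into the search buffer:
  offset=1 (pos 3, char 'a'): match length 1
  offset=2 (pos 2, char 'e'): match length 0
  offset=3 (pos 1, char 'a'): match length 2
  offset=4 (pos 0, char 'e'): match length 0
Longest match has length 2 at offset 3.
next_char = character at position 4 + 2 = 6 -> 'e'

Best match: offset=3, length=2 (matching 'ae' starting at position 1)
LZ77 triple: (3, 2, 'e')


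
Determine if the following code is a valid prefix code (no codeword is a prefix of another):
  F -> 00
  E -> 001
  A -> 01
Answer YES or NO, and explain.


Checking each pair (does one codeword prefix another?):
  F='00' vs E='001': prefix -- VIOLATION

NO -- this is NOT a valid prefix code. F (00) is a prefix of E (001).


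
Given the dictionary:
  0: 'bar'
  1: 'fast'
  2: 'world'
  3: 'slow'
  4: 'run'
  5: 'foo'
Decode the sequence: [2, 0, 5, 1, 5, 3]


Look up each index in the dictionary:
  2 -> 'world'
  0 -> 'bar'
  5 -> 'foo'
  1 -> 'fast'
  5 -> 'foo'
  3 -> 'slow'

Decoded: "world bar foo fast foo slow"


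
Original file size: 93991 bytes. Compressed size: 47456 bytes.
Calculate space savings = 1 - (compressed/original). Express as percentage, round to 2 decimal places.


ratio = compressed/original = 47456/93991 = 0.504899
savings = 1 - ratio = 1 - 0.504899 = 0.495101
as a percentage: 0.495101 * 100 = 49.51%

Space savings = 1 - 47456/93991 = 49.51%


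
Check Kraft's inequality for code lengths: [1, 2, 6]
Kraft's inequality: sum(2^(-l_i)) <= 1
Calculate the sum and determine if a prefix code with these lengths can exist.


Sum = 2^(-1) + 2^(-2) + 2^(-6)
    = 0.5 + 0.25 + 0.015625
    = 49/64 = 0.765625
Since 0.765625 <= 1, Kraft's inequality IS satisfied.
A prefix code with these lengths CAN exist.

Kraft sum = 0.765625. Satisfied.


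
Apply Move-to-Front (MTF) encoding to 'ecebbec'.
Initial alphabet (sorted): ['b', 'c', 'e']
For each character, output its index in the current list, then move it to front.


MTF encoding:
'e': index 2 in ['b', 'c', 'e'] -> ['e', 'b', 'c']
'c': index 2 in ['e', 'b', 'c'] -> ['c', 'e', 'b']
'e': index 1 in ['c', 'e', 'b'] -> ['e', 'c', 'b']
'b': index 2 in ['e', 'c', 'b'] -> ['b', 'e', 'c']
'b': index 0 in ['b', 'e', 'c'] -> ['b', 'e', 'c']
'e': index 1 in ['b', 'e', 'c'] -> ['e', 'b', 'c']
'c': index 2 in ['e', 'b', 'c'] -> ['c', 'e', 'b']


Output: [2, 2, 1, 2, 0, 1, 2]


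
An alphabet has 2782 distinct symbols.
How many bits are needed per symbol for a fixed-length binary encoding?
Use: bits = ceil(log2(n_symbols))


log2(2782) = 11.4419
Bracket: 2^11 = 2048 < 2782 <= 2^12 = 4096
So ceil(log2(2782)) = 12

bits = ceil(log2(2782)) = ceil(11.4419) = 12 bits


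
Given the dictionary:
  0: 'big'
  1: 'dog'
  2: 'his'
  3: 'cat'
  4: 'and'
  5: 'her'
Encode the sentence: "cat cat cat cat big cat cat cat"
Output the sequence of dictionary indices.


Look up each word in the dictionary:
  'cat' -> 3
  'cat' -> 3
  'cat' -> 3
  'cat' -> 3
  'big' -> 0
  'cat' -> 3
  'cat' -> 3
  'cat' -> 3

Encoded: [3, 3, 3, 3, 0, 3, 3, 3]


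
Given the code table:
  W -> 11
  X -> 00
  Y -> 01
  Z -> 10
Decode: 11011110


Decoding:
11 -> W
01 -> Y
11 -> W
10 -> Z


Result: WYWZ


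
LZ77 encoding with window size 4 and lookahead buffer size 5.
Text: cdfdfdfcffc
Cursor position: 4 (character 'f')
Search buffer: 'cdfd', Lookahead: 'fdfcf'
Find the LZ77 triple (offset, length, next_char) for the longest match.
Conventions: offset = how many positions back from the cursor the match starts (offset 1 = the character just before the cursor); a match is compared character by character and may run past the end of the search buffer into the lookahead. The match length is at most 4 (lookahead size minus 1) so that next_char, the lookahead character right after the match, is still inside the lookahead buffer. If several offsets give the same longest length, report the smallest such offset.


Try each offset into the search buffer:
  offset=1 (pos 3, char 'd'): match length 0
  offset=2 (pos 2, char 'f'): match length 3
  offset=3 (pos 1, char 'd'): match length 0
  offset=4 (pos 0, char 'c'): match length 0
Longest match has length 3 at offset 2.
next_char = character at position 4 + 3 = 7 -> 'c'

Best match: offset=2, length=3 (matching 'fdf' starting at position 2)
LZ77 triple: (2, 3, 'c')


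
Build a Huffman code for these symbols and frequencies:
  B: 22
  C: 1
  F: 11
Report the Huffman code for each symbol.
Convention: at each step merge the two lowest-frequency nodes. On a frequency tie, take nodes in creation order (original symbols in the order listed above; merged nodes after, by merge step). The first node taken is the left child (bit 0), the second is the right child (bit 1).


Huffman tree construction:
Step 1: Merge C(1) + F(11) = 12
Step 2: Merge (C+F)(12) + B(22) = 34
Read each symbol's code off the tree from the root (left child = 0, right child = 1).

Codes:
  B: 1 (length 1)
  C: 00 (length 2)
  F: 01 (length 2)
Average code length: 46/34 = 1.3529 bits/symbol


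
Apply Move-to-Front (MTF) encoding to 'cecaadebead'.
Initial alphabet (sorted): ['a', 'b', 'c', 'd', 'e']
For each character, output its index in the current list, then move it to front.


MTF encoding:
'c': index 2 in ['a', 'b', 'c', 'd', 'e'] -> ['c', 'a', 'b', 'd', 'e']
'e': index 4 in ['c', 'a', 'b', 'd', 'e'] -> ['e', 'c', 'a', 'b', 'd']
'c': index 1 in ['e', 'c', 'a', 'b', 'd'] -> ['c', 'e', 'a', 'b', 'd']
'a': index 2 in ['c', 'e', 'a', 'b', 'd'] -> ['a', 'c', 'e', 'b', 'd']
'a': index 0 in ['a', 'c', 'e', 'b', 'd'] -> ['a', 'c', 'e', 'b', 'd']
'd': index 4 in ['a', 'c', 'e', 'b', 'd'] -> ['d', 'a', 'c', 'e', 'b']
'e': index 3 in ['d', 'a', 'c', 'e', 'b'] -> ['e', 'd', 'a', 'c', 'b']
'b': index 4 in ['e', 'd', 'a', 'c', 'b'] -> ['b', 'e', 'd', 'a', 'c']
'e': index 1 in ['b', 'e', 'd', 'a', 'c'] -> ['e', 'b', 'd', 'a', 'c']
'a': index 3 in ['e', 'b', 'd', 'a', 'c'] -> ['a', 'e', 'b', 'd', 'c']
'd': index 3 in ['a', 'e', 'b', 'd', 'c'] -> ['d', 'a', 'e', 'b', 'c']


Output: [2, 4, 1, 2, 0, 4, 3, 4, 1, 3, 3]
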